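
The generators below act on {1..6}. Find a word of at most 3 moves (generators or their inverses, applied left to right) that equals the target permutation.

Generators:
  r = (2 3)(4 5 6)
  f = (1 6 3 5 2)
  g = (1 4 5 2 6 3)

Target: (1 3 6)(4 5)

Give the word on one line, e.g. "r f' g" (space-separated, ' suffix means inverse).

  after r': (2 3)(4 6 5)
  after f: (1 6 2 5 4 3)
  after f: (1 3 6)(4 5)

r' f f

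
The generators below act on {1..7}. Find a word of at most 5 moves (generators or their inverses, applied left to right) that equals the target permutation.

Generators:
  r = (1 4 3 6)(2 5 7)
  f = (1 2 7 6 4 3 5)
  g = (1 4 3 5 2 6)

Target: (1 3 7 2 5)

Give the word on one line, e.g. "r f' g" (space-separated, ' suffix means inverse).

  after r': (1 6 3 4)(2 7 5)
  after f: (1 4 2 6 5 7)
  after g': (3 4 5 7 6)
  after f': (1 5 2)(3 6 4)
  after f': (1 3 7 2 5)

r' f g' f' f'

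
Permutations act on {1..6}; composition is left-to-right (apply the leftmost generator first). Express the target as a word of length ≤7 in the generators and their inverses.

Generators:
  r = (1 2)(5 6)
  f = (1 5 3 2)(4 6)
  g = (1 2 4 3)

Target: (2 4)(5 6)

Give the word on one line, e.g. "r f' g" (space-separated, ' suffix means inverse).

  after f': (1 2 3 5)(4 6)
  after r: (2 3 6 4 5)
  after g: (1 2)(3 6)(4 5)
  after f': (1 3 4)(5 6)
  after g: (2 4)(5 6)

f' r g f' g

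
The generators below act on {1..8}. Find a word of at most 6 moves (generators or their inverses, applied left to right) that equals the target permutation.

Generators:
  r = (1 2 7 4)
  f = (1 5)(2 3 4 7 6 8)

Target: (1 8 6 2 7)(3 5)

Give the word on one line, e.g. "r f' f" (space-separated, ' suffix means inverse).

r r f r f

  after r: (1 2 7 4)
  after r: (1 7)(2 4)
  after f: (1 6 8 2 7 5)(3 4)
  after r: (1 6 8 7 5 2 4 3)
  after f: (1 8 6 2 7)(3 5)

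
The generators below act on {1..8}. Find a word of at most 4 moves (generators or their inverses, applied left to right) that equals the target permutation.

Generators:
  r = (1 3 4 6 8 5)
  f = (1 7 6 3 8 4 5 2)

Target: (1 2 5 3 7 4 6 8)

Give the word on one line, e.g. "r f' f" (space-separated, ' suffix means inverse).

  after r': (1 5 8 6 4 3)
  after f: (1 2)(3 7 6 5 4 8)
  after r': (1 2 5 3 7 4 6 8)

r' f r'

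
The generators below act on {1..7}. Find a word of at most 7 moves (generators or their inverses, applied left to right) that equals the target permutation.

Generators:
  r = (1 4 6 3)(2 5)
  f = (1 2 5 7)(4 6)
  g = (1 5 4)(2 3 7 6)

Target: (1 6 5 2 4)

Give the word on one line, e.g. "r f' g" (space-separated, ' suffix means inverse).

g r f' f' g

  after g: (1 5 4)(2 3 7 6)
  after r: (1 2)(3 7)(5 6)
  after f': (2 7 3 5 4 6)
  after f': (1 7 3 2 5 6)
  after g: (1 6 5 2 4)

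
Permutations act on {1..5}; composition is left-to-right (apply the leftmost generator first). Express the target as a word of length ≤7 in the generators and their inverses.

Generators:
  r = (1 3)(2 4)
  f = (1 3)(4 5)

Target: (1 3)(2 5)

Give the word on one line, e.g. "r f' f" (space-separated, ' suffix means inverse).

f' r' f f f

  after f': (1 3)(4 5)
  after r': (2 4 5)
  after f: (1 3)(2 5)
  after f: (2 4 5)
  after f: (1 3)(2 5)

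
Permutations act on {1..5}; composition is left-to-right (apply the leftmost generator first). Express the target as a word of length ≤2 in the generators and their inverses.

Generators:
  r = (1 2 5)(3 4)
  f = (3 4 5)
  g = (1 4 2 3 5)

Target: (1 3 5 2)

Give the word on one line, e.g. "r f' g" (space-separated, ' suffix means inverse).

r' f

  after r': (1 5 2)(3 4)
  after f: (1 3 5 2)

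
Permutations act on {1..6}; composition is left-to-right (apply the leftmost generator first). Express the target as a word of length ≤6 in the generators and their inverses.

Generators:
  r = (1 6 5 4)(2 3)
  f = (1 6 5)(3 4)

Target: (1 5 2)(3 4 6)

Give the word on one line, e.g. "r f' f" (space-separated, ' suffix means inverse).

  after r: (1 6 5 4)(2 3)
  after f: (1 5 3 2 4 6)
  after r': (1 6 4)(2 5)
  after f: (1 5 2)(3 4 6)

r f r' f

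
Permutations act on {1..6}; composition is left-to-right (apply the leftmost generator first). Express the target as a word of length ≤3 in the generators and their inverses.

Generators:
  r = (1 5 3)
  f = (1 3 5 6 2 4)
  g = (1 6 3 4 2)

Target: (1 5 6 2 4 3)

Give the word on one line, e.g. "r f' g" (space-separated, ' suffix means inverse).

  after f: (1 3 5 6 2 4)
  after r': (1 5 6 2 4 3)

f r'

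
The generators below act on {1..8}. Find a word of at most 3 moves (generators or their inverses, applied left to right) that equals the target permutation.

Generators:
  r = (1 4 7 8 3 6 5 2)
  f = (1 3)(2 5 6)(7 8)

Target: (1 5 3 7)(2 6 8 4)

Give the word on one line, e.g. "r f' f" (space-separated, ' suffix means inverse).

r' r'

  after r': (1 2 5 6 3 8 7 4)
  after r': (1 5 3 7)(2 6 8 4)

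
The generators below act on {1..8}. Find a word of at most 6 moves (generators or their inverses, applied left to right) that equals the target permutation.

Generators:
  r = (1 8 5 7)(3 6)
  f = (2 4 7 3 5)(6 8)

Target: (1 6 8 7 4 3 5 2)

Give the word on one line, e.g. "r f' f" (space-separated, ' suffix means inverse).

  after f': (2 5 3 7 4)(6 8)
  after f': (2 3 4 5 7)
  after r': (1 7 2 6 3 4 8)
  after f: (1 3 7 4 6 5 2 8)
  after r': (1 6 8 7 4 3 5 2)

f' f' r' f r'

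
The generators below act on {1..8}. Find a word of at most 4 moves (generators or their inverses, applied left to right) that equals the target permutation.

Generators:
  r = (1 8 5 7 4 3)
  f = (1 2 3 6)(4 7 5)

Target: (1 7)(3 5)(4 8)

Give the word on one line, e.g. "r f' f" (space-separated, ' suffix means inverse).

r' r' r'

  after r': (1 3 4 7 5 8)
  after r': (1 4 5)(3 7 8)
  after r': (1 7)(3 5)(4 8)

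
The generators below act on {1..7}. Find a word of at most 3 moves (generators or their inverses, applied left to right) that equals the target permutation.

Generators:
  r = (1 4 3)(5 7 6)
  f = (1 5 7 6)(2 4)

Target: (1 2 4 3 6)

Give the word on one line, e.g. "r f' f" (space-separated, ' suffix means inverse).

  after r': (1 3 4)(5 6 7)
  after r': (1 4 3)(5 7 6)
  after f': (1 2 4 3 6)

r' r' f'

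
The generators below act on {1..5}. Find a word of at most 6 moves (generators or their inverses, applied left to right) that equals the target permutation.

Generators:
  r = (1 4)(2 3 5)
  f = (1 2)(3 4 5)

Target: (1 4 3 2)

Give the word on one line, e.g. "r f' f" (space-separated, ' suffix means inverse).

r' r' f' r f

  after r': (1 4)(2 5 3)
  after r': (2 3 5)
  after f': (1 2 5)(3 4)
  after r: (1 3)(4 5)
  after f: (1 4 3 2)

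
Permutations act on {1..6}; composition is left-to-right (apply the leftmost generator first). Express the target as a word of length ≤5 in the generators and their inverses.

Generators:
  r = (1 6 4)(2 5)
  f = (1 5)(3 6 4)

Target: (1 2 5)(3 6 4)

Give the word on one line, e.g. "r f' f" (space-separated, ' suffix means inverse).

  after f: (1 5)(3 6 4)
  after r: (1 2 5 6)(3 4)
  after r: (1 5 4 3)
  after r: (1 2 5)(3 6 4)

f r r r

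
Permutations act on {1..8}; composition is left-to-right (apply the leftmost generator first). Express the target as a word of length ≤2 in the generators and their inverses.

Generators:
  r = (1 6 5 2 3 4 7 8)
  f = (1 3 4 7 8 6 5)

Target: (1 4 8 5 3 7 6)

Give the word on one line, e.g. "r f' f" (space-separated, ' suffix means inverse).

f f

  after f: (1 3 4 7 8 6 5)
  after f: (1 4 8 5 3 7 6)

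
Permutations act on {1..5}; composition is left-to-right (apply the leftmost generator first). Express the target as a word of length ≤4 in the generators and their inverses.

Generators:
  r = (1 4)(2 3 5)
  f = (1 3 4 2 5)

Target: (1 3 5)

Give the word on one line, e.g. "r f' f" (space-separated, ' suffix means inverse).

  after f': (1 5 2 4 3)
  after r: (1 2)(3 4 5)
  after f: (1 5 4)(2 3)
  after r': (1 3 5)

f' r f r'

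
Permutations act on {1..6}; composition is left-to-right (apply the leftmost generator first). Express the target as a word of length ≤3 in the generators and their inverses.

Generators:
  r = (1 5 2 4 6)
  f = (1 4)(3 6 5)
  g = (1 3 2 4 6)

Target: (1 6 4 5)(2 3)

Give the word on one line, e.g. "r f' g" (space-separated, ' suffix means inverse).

r' r' g

  after r': (1 6 4 2 5)
  after r': (1 4 5 6 2)
  after g: (1 6 4 5)(2 3)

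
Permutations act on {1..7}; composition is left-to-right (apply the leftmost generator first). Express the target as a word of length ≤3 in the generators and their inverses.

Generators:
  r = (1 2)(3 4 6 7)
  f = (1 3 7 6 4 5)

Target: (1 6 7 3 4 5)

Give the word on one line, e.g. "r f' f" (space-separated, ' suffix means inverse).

f r' r'

  after f: (1 3 7 6 4 5)
  after r': (1 7 4 5 2)(3 6)
  after r': (1 6 7 3 4 5)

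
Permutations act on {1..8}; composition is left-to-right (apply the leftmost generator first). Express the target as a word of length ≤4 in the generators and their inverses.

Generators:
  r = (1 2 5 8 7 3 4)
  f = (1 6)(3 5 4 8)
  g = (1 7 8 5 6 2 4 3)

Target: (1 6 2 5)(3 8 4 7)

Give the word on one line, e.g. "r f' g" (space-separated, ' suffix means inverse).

  after f: (1 6)(3 5 4 8)
  after r: (1 6 2 5)(3 8 4 7)

f r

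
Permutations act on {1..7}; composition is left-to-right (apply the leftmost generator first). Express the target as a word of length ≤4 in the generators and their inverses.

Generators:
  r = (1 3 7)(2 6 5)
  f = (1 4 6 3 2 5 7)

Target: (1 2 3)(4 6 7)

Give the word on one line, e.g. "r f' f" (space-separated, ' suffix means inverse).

r f

  after r: (1 3 7)(2 6 5)
  after f: (1 2 3)(4 6 7)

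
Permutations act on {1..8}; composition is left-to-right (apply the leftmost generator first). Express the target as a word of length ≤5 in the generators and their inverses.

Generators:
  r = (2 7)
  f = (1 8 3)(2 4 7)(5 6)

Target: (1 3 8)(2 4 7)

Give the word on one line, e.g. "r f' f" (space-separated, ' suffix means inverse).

r f f r'

  after r: (2 7)
  after f: (1 8 3)(4 7)(5 6)
  after f: (1 3 8)(2 4)
  after r': (1 3 8)(2 4 7)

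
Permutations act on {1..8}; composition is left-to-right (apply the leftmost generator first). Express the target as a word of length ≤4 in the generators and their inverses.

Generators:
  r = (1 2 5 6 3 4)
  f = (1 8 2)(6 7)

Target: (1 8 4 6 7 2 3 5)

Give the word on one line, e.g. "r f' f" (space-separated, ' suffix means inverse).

  after f: (1 8 2)(6 7)
  after r': (1 8)(2 4 3 6 7 5)
  after r': (1 8 4 6 7 2 3 5)

f r' r'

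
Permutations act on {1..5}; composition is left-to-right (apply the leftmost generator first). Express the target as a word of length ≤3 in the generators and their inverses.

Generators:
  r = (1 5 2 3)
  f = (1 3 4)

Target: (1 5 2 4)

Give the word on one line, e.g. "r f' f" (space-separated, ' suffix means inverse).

r f

  after r: (1 5 2 3)
  after f: (1 5 2 4)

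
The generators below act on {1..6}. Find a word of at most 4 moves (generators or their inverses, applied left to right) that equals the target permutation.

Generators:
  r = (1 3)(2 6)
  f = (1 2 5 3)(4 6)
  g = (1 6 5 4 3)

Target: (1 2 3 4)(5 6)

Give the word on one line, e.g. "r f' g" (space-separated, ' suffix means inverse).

g' f' f'

  after g': (1 3 4 5 6)
  after f': (1 5 4 2)(3 6)
  after f': (1 2 3 4)(5 6)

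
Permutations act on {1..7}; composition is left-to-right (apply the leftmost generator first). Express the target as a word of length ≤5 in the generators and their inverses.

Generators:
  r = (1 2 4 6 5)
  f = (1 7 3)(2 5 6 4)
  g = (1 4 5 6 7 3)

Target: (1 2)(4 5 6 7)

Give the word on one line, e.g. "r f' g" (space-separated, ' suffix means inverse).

r' f' g

  after r': (1 5 6 4 2)
  after f': (1 2 3 7)
  after g: (1 2)(4 5 6 7)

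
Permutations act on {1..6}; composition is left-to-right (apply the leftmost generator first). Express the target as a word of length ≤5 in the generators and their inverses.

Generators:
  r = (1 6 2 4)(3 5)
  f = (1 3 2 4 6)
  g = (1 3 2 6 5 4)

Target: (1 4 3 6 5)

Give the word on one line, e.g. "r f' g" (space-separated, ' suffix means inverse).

  after g': (1 4 5 6 2 3)
  after r': (1 2 5)(3 4)
  after g: (1 6 5 3)(2 4)
  after f': (1 4 3 6 5)

g' r' g f'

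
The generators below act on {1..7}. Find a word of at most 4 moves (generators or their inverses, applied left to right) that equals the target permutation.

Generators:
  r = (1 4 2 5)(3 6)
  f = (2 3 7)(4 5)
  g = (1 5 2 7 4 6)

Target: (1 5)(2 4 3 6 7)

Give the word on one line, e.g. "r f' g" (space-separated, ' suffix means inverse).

  after r: (1 4 2 5)(3 6)
  after f: (1 5)(2 4 3 6 7)

r f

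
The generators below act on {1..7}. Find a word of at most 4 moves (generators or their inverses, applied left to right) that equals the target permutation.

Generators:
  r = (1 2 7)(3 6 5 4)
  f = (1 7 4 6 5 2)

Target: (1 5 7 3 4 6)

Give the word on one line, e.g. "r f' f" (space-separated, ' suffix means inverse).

  after f: (1 7 4 6 5 2)
  after f: (1 4 5)(2 7 6)
  after r': (1 5 7 3 4 6)

f f r'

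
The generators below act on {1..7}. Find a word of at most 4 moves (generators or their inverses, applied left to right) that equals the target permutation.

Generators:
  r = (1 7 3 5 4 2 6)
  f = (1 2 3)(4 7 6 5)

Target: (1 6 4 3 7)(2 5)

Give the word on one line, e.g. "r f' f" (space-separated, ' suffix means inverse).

f r

  after f: (1 2 3)(4 7 6 5)
  after r: (1 6 4 3 7)(2 5)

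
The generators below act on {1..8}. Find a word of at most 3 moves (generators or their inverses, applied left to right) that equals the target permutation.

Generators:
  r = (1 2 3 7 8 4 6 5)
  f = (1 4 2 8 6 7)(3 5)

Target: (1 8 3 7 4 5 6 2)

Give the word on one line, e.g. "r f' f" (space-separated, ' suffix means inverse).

f r f'

  after f: (1 4 2 8 6 7)(3 5)
  after r: (1 6 8 5 7 2 4 3)
  after f': (1 8 3 7 4 5 6 2)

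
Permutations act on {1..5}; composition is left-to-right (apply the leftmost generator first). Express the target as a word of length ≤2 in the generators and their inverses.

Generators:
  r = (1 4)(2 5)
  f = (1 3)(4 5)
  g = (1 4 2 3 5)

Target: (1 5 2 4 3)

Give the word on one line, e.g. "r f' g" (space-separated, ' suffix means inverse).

  after r: (1 4)(2 5)
  after f: (1 5 2 4 3)

r f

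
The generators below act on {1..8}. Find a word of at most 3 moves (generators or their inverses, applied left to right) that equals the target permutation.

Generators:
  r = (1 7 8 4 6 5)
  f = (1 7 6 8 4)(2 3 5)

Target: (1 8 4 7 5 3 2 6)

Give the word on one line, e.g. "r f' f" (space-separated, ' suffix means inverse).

f' r'

  after f': (1 4 8 6 7)(2 5 3)
  after r': (1 8 4 7 5 3 2 6)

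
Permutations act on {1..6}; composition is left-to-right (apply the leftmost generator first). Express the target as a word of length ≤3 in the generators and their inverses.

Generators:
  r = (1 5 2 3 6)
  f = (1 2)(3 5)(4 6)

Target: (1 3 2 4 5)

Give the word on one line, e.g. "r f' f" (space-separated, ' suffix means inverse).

  after f': (1 2)(3 5)(4 6)
  after r': (1 5 2 6 4 3)
  after f': (1 3 2 4 5)

f' r' f'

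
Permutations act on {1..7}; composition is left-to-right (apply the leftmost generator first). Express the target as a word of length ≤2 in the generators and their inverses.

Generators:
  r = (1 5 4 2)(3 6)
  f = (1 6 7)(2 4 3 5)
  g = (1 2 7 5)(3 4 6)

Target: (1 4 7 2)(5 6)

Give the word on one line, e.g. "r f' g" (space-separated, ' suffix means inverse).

g f

  after g: (1 2 7 5)(3 4 6)
  after f: (1 4 7 2)(5 6)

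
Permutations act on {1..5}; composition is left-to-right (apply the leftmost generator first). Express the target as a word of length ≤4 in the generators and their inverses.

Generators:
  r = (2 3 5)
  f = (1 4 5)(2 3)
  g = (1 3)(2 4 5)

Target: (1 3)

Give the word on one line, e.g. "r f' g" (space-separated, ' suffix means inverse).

  after g: (1 3)(2 4 5)
  after g: (2 5 4)
  after g: (1 3)

g g g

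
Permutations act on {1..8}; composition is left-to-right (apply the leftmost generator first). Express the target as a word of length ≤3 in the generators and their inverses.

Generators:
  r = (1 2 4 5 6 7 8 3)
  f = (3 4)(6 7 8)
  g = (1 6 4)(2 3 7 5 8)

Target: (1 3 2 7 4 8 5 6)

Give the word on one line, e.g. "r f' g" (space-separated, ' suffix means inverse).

  after g': (1 4 6)(2 8 5 7 3)
  after f': (1 3 2 7 4 8 5 6)

g' f'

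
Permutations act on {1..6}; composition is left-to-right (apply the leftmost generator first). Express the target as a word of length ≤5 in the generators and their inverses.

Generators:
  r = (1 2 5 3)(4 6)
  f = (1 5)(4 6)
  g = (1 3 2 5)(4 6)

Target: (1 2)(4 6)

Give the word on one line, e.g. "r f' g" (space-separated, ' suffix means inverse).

  after f': (1 5)(4 6)
  after g: (2 5 3)
  after g: (1 3 5 2)(4 6)
  after r': (1 5)(2 3)
  after g': (1 2)(4 6)

f' g g r' g'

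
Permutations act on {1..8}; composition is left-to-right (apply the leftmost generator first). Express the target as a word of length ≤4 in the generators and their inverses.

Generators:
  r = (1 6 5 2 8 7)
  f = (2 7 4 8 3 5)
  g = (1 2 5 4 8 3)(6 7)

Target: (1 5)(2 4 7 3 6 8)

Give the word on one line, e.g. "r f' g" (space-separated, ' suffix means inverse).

r' g r

  after r': (1 7 8 2 5 6)
  after g: (1 6 2 4 8 5 7 3)
  after r: (1 5)(2 4 7 3 6 8)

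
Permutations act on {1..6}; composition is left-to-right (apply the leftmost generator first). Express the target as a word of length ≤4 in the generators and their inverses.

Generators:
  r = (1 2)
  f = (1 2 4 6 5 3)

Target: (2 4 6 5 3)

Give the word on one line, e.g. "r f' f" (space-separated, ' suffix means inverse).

f r

  after f: (1 2 4 6 5 3)
  after r: (2 4 6 5 3)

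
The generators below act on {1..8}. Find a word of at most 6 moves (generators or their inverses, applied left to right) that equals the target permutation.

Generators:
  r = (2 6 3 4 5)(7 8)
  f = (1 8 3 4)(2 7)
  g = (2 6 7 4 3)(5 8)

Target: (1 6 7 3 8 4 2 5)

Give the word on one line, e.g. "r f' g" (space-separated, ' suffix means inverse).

f' f' r' f

  after f': (1 4 3 8)(2 7)
  after f': (1 3)(4 8)
  after r': (1 6 2 5 4 7 8 3)
  after f: (1 6 7 3 8 4 2 5)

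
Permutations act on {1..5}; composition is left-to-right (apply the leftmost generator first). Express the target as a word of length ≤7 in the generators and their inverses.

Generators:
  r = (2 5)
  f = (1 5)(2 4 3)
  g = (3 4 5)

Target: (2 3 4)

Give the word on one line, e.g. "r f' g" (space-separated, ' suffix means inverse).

  after f': (1 5)(2 3 4)
  after f': (2 4 3)
  after r': (2 4 3 5)
  after g': (2 3 4 5)
  after r': (2 3 4)

f' f' r' g' r'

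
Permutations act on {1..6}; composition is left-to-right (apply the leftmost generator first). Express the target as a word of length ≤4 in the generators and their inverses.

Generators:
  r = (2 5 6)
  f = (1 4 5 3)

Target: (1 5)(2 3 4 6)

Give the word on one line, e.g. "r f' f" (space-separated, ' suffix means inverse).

f r f

  after f: (1 4 5 3)
  after r: (1 4 6 2 5 3)
  after f: (1 5)(2 3 4 6)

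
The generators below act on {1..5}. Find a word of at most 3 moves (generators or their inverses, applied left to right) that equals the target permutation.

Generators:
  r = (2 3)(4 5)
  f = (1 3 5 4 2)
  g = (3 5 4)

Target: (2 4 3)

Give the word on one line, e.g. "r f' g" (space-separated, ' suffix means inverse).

  after r': (2 3)(4 5)
  after g': (2 4 3)

r' g'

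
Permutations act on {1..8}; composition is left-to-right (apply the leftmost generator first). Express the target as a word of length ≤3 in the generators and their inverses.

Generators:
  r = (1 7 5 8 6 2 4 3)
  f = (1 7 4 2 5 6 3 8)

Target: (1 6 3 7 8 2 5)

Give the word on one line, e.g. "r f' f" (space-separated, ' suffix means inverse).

r' f'

  after r': (1 3 4 2 6 8 5 7)
  after f': (1 6 3 7 8 2 5)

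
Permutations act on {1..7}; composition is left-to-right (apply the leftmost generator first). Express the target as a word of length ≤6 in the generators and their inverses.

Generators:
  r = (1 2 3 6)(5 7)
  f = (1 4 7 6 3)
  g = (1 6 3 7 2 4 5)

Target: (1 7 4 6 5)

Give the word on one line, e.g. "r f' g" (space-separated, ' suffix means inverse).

  after r: (1 2 3 6)(5 7)
  after g': (1 7 4 2 6 5 3)
  after r': (1 5 2 3 6 7 4)
  after r': (1 7 4 6 5)

r g' r' r'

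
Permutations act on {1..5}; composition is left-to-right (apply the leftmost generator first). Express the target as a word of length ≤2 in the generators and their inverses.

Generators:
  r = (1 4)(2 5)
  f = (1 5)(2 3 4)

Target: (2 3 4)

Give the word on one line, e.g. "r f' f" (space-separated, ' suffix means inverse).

f' f'

  after f': (1 5)(2 4 3)
  after f': (2 3 4)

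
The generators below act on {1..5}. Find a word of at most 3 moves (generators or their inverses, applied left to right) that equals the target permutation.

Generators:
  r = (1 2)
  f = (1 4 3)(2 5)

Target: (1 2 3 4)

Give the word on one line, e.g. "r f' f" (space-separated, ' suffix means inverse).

  after r: (1 2)
  after f: (1 5 2 4 3)
  after f: (1 2 3 4)

r f f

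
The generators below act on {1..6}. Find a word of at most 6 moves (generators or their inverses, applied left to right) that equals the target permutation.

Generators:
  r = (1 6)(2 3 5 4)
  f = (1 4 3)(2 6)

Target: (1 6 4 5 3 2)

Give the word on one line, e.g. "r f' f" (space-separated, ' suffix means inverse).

  after f: (1 4 3)(2 6)
  after f: (1 3 4)
  after f: (2 6)
  after r': (1 6 4 5 3 2)

f f f r'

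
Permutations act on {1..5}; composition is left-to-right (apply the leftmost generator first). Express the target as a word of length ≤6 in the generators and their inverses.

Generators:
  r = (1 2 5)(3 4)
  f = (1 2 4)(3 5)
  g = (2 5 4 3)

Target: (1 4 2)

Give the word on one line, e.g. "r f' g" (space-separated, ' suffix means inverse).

  after f': (1 4 2)(3 5)
  after f': (1 2 4)
  after g': (1 3 4)(2 5)
  after r: (1 4 2)

f' f' g' r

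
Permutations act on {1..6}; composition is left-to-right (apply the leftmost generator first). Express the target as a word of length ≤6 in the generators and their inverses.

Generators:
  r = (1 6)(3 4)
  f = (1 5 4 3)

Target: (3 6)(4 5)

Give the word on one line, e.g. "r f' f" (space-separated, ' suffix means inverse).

  after r': (1 6)(3 4)
  after f: (1 6 5 4)
  after f: (1 6 4 5 3)
  after r: (3 6)(4 5)

r' f f r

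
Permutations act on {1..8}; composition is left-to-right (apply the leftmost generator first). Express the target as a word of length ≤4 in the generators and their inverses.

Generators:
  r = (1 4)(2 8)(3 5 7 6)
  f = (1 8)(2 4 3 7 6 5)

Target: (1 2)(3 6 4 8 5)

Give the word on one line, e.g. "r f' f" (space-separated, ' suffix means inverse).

  after r: (1 4)(2 8)(3 5 7 6)
  after f': (1 2)(3 6 4 8 5)

r f'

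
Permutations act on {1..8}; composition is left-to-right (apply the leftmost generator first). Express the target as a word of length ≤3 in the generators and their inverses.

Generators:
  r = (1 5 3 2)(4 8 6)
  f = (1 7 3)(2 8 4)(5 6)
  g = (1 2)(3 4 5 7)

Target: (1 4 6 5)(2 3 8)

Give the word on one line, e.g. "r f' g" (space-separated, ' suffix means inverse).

  after g: (1 2)(3 4 5 7)
  after f': (1 4 6 5)(2 3 8)

g f'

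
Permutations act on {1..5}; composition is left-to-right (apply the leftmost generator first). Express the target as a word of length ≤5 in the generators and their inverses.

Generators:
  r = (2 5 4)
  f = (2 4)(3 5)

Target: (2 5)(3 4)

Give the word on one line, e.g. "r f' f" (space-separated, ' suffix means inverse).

f' r' r' f r'

  after f': (2 4)(3 5)
  after r': (2 5 3)
  after r': (3 4 5)
  after f: (2 4 3)
  after r': (2 5)(3 4)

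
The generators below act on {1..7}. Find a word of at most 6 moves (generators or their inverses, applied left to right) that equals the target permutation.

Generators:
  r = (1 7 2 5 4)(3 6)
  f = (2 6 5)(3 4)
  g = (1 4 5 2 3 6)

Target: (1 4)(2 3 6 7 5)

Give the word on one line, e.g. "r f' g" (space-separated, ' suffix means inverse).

  after g': (1 6 3 2 5 4)
  after g': (1 3 5)(2 4 6)
  after r': (1 6 7)(2 5 4 3)
  after g: (4 6 7)
  after g: (1 4)(2 3 6 7 5)

g' g' r' g g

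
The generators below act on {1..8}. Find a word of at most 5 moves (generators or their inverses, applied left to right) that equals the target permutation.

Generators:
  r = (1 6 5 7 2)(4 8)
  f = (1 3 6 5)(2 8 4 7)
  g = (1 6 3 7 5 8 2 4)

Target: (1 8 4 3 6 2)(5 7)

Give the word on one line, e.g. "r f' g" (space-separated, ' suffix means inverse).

g' r r g' f

  after g': (1 4 2 8 5 7 3 6)
  after r: (1 8 7 3 5 2 4)
  after r: (1 4 6 5)(2 8)(3 7)
  after g': (1 2 5 4)(6 7)
  after f: (1 8 4 3 6 2)(5 7)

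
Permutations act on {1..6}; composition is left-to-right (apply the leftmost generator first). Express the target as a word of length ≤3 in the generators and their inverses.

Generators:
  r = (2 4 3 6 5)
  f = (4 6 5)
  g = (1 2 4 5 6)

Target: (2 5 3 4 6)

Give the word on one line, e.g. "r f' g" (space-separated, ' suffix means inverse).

f' r'

  after f': (4 5 6)
  after r': (2 5 3 4 6)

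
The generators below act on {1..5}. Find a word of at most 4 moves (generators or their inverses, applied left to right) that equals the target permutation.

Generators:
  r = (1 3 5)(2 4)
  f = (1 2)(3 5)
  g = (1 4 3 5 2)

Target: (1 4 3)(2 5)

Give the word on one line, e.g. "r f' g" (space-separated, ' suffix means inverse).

g' r' f'

  after g': (1 2 5 3 4)
  after r': (1 4 5)(2 3)
  after f': (1 4 3)(2 5)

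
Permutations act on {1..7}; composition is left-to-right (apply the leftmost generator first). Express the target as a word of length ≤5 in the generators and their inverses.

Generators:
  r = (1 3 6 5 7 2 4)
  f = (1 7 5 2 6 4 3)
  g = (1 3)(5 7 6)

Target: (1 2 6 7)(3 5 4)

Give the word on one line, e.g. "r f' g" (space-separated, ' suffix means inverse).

r r g' r

  after r: (1 3 6 5 7 2 4)
  after r: (1 6 7 4 3 5 2)
  after g': (1 7 4)(2 3 6 5)
  after r: (1 2 6 7)(3 5 4)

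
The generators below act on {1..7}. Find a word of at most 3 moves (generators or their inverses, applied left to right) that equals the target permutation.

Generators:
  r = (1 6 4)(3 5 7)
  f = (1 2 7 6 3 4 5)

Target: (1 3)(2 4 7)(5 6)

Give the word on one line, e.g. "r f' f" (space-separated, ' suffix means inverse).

  after f': (1 5 4 3 6 7 2)
  after r': (1 3)(2 4 7)(5 6)

f' r'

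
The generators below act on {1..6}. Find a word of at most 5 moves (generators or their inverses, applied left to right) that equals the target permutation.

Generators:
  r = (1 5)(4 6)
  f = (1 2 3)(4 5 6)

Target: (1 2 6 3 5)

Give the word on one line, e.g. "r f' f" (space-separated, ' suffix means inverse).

f' r f' r

  after f': (1 3 2)(4 6 5)
  after r: (1 3 2 5 6)
  after f': (1 2 4 6 3)
  after r: (1 2 6 3 5)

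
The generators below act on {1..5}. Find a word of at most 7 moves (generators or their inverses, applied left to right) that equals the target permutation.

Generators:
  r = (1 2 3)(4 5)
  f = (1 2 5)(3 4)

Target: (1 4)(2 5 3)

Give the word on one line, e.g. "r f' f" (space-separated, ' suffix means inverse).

f f r f' f'

  after f: (1 2 5)(3 4)
  after f: (1 5 2)
  after r: (1 4 5 3)
  after f': (1 3 5 4 2)
  after f': (1 4)(2 5 3)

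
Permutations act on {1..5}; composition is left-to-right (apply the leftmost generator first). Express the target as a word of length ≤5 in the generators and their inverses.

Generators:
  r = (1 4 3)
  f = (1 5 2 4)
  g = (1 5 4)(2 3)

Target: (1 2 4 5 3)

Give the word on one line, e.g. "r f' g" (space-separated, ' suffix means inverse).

  after g: (1 5 4)(2 3)
  after f: (1 2 3 4 5)
  after r: (1 2)(4 5)
  after r: (1 2 4 5 3)

g f r r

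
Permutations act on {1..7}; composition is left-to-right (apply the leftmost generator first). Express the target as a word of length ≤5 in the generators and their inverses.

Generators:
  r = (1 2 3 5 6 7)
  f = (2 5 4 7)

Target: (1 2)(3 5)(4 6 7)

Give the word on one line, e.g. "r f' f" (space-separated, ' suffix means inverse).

  after f: (2 5 4 7)
  after f: (2 4)(5 7)
  after f: (2 7 4 5)
  after r: (1 2)(3 5)(4 6 7)

f f f r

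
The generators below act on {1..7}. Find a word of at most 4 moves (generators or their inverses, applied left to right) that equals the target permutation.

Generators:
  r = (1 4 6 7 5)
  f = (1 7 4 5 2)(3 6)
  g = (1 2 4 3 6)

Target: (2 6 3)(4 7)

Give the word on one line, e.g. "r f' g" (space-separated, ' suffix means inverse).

  after g': (1 6 3 4 2)
  after r: (1 7 5)(2 4)(3 6)
  after g: (1 7 5 2 3)
  after f': (2 6 3)(4 7)

g' r g f'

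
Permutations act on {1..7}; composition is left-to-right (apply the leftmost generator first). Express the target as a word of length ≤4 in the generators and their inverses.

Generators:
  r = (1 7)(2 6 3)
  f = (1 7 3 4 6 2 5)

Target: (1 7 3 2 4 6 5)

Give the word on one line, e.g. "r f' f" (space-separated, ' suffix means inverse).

r r f

  after r: (1 7)(2 6 3)
  after r: (2 3 6)
  after f: (1 7 3 2 4 6 5)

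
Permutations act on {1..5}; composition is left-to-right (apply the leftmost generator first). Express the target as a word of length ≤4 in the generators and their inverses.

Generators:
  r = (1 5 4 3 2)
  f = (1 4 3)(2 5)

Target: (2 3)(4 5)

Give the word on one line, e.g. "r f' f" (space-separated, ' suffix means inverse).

f r f

  after f: (1 4 3)(2 5)
  after r: (1 3 5)(2 4)
  after f: (2 3)(4 5)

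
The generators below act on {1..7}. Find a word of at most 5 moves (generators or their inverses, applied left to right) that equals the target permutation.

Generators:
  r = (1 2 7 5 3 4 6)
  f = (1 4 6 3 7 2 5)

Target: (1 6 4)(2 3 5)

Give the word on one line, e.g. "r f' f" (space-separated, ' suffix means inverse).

  after r': (1 6 4 3 5 7 2)
  after f: (1 3)(2 4 7 5)
  after r: (1 4 5 7 3 2 6)
  after f: (1 6 4)(2 3 5)

r' f r f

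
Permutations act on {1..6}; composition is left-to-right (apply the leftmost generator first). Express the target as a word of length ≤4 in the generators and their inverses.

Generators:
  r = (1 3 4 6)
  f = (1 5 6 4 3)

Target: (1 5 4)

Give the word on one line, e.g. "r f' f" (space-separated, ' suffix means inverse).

r f' r f'

  after r: (1 3 4 6)
  after f': (1 4 5)(3 6)
  after r: (1 6 4 5 3)
  after f': (1 5 4)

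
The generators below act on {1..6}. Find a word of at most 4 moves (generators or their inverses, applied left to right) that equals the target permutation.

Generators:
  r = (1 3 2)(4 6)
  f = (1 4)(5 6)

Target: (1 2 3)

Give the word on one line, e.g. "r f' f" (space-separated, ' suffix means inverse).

  after r: (1 3 2)(4 6)
  after r: (1 2 3)

r r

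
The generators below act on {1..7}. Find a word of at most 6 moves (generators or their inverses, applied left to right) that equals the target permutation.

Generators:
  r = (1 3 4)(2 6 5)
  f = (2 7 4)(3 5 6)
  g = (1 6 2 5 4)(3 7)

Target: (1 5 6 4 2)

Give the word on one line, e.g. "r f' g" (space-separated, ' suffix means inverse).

  after g': (1 4 5 2 6)(3 7)
  after r: (2 5 6 3 7 4)
  after r: (1 3 7)(4 6)
  after r: (1 4 5 2 6)(3 7)
  after g': (1 5 6 4 2)

g' r r r g'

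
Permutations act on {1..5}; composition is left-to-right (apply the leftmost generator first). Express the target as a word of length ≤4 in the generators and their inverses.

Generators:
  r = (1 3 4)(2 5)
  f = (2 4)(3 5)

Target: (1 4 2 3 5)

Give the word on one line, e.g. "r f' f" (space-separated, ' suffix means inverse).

f' r r

  after f': (2 4)(3 5)
  after r: (1 3 2)(4 5)
  after r: (1 4 2 3 5)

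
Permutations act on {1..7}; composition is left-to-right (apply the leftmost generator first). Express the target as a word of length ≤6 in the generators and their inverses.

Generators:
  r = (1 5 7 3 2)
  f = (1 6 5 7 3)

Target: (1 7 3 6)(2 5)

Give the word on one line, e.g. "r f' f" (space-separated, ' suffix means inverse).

r r r f'

  after r: (1 5 7 3 2)
  after r: (1 7 2 5 3)
  after r: (1 3 5 2 7)
  after f': (1 7 3 6)(2 5)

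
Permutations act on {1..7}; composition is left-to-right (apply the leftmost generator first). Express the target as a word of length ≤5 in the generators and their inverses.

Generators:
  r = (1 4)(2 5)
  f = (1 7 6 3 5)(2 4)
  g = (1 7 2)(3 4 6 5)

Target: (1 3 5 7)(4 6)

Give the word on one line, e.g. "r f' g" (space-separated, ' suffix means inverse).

  after r: (1 4)(2 5)
  after g: (1 6 5)(2 3 4 7)
  after f: (1 3 2 5 7 4 6)
  after r': (1 3 5 7)(4 6)

r g f r'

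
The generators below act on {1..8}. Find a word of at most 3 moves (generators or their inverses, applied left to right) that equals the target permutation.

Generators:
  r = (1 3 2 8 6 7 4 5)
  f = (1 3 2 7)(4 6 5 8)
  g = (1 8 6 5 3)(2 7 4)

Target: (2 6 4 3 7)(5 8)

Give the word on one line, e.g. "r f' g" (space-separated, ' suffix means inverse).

  after r: (1 3 2 8 6 7 4 5)
  after g: (2 6 4 3 7)(5 8)

r g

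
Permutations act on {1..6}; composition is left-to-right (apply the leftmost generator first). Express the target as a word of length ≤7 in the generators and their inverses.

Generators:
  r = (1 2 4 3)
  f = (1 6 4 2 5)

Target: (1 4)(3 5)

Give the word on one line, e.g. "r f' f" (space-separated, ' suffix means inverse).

f f r f' r'

  after f: (1 6 4 2 5)
  after f: (1 4 5 6 2)
  after r: (1 3)(4 5 6)
  after f': (1 3 5)(2 4)
  after r': (1 4)(3 5)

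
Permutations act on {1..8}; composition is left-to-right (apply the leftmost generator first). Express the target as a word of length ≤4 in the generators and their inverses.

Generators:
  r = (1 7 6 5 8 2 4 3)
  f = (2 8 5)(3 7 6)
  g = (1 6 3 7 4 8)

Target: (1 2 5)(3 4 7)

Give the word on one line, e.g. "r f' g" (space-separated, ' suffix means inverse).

g' f f g

  after g': (1 8 4 7 3 6)
  after f: (1 5 2 8 4 6)
  after f: (1 2 5 8 4 3 7 6)
  after g: (1 2 5)(3 4 7)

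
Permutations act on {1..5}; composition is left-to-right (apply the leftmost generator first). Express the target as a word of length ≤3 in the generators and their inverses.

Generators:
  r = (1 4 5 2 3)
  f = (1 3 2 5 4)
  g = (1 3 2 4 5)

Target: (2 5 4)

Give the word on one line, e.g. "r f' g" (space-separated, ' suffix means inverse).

  after g: (1 3 2 4 5)
  after f': (2 5 4)

g f'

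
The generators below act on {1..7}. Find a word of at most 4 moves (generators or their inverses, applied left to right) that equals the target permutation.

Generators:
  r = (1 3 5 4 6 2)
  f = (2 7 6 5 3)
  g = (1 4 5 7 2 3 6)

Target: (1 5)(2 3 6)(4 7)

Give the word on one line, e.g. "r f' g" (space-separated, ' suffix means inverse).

  after f: (2 7 6 5 3)
  after g: (1 4 5 6 7)
  after g: (1 5)(2 3 6)(4 7)

f g g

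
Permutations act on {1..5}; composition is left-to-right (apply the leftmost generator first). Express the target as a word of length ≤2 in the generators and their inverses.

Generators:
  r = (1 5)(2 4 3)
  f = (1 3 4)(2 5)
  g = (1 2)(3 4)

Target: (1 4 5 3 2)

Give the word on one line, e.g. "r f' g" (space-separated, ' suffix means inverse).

  after f: (1 3 4)(2 5)
  after r': (1 4 5 3 2)

f r'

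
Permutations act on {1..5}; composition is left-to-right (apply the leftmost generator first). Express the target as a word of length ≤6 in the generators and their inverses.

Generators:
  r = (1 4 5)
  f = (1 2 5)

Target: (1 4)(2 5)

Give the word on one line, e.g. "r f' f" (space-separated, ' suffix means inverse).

r f' r f r

  after r: (1 4 5)
  after f': (1 4 2)
  after r: (1 5)(2 4)
  after f: (2 4 5)
  after r: (1 4)(2 5)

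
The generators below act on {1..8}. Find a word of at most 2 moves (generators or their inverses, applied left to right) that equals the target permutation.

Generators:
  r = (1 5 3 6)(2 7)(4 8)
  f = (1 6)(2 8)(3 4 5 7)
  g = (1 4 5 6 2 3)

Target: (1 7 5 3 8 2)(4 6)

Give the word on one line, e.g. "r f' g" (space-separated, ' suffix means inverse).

g' f'

  after g': (1 3 2 6 5 4)
  after f': (1 7 5 3 8 2)(4 6)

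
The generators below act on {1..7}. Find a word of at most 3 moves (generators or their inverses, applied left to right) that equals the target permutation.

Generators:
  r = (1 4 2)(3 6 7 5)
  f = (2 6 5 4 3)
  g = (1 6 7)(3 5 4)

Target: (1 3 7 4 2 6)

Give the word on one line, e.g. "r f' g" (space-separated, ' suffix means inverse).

r g

  after r: (1 4 2)(3 6 7 5)
  after g: (1 3 7 4 2 6)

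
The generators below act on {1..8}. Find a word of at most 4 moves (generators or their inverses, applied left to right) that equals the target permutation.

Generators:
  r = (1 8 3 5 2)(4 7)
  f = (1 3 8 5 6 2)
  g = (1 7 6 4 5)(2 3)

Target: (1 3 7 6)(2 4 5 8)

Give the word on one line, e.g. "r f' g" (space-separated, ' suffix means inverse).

f' g

  after f': (1 2 6 5 8 3)
  after g: (1 3 7 6)(2 4 5 8)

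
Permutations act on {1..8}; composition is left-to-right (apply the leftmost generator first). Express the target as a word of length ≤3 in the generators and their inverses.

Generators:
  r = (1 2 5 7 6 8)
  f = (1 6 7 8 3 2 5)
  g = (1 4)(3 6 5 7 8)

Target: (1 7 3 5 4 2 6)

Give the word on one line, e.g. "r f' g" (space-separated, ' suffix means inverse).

  after f: (1 6 7 8 3 2 5)
  after g: (1 5 4)(2 7 3)(6 8)
  after r: (1 7 3 5 4 2 6)

f g r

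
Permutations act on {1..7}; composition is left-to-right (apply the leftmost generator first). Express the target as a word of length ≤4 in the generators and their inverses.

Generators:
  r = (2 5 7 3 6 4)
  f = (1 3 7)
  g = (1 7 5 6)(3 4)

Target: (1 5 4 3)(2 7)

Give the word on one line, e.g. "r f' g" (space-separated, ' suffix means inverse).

r' r' g' g'

  after r': (2 4 6 3 7 5)
  after r': (2 6 7)(3 5 4)
  after g': (1 6)(2 5 3 7)
  after g': (1 5 4 3)(2 7)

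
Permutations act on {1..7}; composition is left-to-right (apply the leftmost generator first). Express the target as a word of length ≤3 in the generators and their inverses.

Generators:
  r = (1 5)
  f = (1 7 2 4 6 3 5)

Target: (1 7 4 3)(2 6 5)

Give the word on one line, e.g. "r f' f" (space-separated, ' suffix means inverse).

  after r: (1 5)
  after f: (2 4 6 3 5 7)
  after f: (1 7 4 3)(2 6 5)

r f f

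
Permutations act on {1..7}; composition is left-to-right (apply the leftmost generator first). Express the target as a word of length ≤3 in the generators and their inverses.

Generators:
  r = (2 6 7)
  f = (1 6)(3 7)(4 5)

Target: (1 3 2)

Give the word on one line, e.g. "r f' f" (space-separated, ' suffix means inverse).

f r f

  after f: (1 6)(3 7)(4 5)
  after r: (1 7 3 2 6)(4 5)
  after f: (1 3 2)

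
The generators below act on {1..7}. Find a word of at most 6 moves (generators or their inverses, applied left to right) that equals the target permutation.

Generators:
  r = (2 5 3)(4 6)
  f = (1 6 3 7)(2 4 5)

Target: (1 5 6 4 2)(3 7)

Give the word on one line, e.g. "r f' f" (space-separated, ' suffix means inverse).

r f r' f' f'

  after r: (2 5 3)(4 6)
  after f: (1 6 5 7)(3 4)
  after r': (1 4 5 7)(2 3 6)
  after f': (1 2 6 5 3)
  after f': (1 5 6 4 2)(3 7)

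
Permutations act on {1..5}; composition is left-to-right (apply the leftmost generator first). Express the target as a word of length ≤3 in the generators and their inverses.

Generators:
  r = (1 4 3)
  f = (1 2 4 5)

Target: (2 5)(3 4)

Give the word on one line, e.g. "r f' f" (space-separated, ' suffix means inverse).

r f f

  after r: (1 4 3)
  after f: (1 5)(2 4 3)
  after f: (2 5)(3 4)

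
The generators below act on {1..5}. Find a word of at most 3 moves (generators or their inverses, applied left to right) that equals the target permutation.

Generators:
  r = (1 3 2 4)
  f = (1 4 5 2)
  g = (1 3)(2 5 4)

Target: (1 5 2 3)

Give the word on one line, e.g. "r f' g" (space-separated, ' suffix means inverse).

g' r g

  after g': (1 3)(2 4 5)
  after r: (1 2)(4 5)
  after g: (1 5 2 3)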